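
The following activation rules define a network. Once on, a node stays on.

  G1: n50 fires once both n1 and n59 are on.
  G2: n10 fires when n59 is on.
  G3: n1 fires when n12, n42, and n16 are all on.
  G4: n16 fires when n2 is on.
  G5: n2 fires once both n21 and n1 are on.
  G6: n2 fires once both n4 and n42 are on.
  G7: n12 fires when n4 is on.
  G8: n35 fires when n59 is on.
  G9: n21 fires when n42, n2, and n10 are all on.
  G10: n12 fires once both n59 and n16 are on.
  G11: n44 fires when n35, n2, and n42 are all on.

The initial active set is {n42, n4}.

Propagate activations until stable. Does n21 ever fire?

No

n21 would need n42, n2, and n10 (G9), but n10 never turns on.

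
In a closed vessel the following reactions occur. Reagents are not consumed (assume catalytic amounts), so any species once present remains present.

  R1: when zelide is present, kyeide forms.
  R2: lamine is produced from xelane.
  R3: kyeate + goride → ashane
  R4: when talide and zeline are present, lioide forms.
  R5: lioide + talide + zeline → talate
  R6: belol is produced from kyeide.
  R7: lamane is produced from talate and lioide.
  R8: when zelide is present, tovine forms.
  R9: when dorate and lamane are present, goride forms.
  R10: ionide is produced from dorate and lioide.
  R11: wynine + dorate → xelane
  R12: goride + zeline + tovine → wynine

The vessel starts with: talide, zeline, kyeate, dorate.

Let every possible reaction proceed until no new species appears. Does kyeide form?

No

kyeide would need zelide (R1), but zelide never forms.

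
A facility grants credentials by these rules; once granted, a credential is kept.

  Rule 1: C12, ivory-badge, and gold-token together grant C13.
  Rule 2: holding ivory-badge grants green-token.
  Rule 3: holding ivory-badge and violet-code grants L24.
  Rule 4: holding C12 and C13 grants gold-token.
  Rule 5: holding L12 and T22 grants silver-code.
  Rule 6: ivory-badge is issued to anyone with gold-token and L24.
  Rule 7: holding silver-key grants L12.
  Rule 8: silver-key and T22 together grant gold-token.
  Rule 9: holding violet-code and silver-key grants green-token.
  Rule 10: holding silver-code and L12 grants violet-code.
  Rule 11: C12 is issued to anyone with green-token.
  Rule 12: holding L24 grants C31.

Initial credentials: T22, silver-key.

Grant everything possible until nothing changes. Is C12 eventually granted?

Yes

Holding silver-key grants L12 (Rule 7).
Holding L12 and T22 grants silver-code (Rule 5).
Holding silver-code and L12 grants violet-code (Rule 10).
Holding violet-code and silver-key grants green-token (Rule 9).
Holding green-token grants C12 (Rule 11).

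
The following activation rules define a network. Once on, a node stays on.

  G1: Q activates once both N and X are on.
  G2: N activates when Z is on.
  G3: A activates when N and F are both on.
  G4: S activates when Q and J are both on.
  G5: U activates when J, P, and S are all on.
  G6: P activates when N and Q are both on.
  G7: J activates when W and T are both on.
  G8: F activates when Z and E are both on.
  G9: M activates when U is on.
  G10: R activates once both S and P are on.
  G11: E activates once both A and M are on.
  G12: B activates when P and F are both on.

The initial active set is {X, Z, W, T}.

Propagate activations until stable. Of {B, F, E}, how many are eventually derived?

0

B would need P and F (G12), but F never turns on.
F would need Z and E (G8), but E never turns on.
E would need A and M (G11), but A never turns on.
None of the 3 are reached.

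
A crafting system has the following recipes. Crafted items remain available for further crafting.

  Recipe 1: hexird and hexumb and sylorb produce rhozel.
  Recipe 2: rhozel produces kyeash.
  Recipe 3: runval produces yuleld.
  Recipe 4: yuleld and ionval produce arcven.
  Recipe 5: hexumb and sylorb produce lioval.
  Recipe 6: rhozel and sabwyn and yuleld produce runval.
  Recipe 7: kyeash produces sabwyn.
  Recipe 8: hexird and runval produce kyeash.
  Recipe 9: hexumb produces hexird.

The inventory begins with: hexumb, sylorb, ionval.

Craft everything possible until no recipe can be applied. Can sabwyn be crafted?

hexumb → hexird (Recipe 9).
Using Recipe 1, hexird, hexumb, and sylorb make rhozel.
Using Recipe 2, rhozel makes kyeash.
Using Recipe 7, kyeash makes sabwyn.

Yes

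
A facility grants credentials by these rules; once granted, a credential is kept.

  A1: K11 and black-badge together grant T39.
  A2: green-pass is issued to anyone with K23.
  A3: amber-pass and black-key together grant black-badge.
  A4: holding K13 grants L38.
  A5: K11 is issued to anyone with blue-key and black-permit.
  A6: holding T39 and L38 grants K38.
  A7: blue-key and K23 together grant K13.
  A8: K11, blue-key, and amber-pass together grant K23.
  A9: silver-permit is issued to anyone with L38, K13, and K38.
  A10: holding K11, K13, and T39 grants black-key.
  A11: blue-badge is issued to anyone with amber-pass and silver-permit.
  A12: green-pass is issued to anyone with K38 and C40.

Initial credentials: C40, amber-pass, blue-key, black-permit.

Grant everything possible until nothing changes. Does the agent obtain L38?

Holding blue-key and black-permit grants K11 (A5).
Holding K11, blue-key, and amber-pass grants K23 (A8).
Holding blue-key and K23 grants K13 (A7).
Holding K13 grants L38 (A4).

Yes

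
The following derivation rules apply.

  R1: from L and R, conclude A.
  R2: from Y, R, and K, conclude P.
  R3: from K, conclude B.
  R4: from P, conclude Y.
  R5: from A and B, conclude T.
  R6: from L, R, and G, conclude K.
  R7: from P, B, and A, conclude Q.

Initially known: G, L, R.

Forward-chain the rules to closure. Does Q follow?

No

Q would need P, B, and A (R7), but P is never established.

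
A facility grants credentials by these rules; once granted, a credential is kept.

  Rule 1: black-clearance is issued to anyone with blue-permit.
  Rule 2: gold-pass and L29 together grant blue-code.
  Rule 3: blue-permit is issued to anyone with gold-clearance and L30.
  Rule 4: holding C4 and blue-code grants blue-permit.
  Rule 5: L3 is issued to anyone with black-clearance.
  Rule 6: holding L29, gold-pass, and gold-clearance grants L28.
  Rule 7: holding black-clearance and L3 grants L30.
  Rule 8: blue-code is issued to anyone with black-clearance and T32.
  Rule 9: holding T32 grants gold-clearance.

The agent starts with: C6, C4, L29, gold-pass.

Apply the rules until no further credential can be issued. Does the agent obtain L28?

No

L28 would need L29, gold-pass, and gold-clearance (Rule 6), but gold-clearance is never granted.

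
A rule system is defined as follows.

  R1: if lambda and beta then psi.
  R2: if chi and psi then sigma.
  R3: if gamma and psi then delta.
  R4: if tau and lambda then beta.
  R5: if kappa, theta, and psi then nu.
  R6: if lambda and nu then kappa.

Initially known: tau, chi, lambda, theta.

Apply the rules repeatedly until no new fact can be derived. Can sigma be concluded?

From tau and lambda, R4 gives beta.
lambda and beta hold, so psi follows (R1).
From chi and psi, R2 gives sigma.

Yes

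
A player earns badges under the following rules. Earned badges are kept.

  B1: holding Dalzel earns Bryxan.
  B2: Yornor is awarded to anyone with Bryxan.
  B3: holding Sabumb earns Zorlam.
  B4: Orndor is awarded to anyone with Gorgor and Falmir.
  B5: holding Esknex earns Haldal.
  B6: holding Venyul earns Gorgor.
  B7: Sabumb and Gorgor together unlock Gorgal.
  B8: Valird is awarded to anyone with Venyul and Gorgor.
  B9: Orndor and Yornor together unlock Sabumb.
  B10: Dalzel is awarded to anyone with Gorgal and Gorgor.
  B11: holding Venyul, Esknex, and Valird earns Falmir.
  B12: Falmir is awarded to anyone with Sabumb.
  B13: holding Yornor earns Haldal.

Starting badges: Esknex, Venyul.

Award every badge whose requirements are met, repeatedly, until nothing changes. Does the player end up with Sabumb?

No

Sabumb would need Orndor and Yornor (B9), but Yornor is never earned.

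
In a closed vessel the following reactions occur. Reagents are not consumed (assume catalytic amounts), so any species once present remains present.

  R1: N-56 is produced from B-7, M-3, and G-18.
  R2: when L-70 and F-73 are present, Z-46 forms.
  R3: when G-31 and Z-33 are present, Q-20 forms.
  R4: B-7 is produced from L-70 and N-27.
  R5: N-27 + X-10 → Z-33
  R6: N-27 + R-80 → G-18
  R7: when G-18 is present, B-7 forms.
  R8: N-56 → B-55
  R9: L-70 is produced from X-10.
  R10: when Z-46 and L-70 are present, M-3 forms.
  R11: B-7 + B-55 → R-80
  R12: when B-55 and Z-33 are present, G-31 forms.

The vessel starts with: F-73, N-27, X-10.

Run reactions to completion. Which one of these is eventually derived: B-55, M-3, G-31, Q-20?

X-10 present → L-70 forms (R9).
L-70 and F-73 present → Z-46 forms (R2).
Z-46 and L-70 present → M-3 forms (R10).
B-55 would need N-56 (R8), but N-56 never forms. Q-20 would need G-31 and Z-33 (R3), but G-31 never forms. G-31 would need B-55 and Z-33 (R12), but B-55 never forms.

M-3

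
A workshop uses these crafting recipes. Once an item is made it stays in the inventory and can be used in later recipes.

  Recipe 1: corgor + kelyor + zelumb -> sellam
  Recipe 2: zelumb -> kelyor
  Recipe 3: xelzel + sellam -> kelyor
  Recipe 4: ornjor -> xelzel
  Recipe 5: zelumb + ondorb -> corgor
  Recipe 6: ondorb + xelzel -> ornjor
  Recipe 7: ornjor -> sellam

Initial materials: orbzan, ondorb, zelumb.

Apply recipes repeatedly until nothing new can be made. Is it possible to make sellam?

zelumb -> kelyor (Recipe 2).
Using Recipe 5, zelumb and ondorb make corgor.
corgor + kelyor + zelumb -> sellam (Recipe 1).

Yes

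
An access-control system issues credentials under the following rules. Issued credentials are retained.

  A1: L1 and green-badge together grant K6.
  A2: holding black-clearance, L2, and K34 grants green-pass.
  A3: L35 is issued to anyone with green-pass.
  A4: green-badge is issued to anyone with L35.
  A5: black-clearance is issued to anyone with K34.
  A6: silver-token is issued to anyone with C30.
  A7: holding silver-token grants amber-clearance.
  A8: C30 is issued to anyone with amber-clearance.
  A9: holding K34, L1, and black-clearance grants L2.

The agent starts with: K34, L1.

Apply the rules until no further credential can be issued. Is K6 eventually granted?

Yes

Holding K34 grants black-clearance (A5).
Holding K34, L1, and black-clearance grants L2 (A9).
Holding black-clearance, L2, and K34 grants green-pass (A2).
Holding green-pass grants L35 (A3).
Holding L35 grants green-badge (A4).
Holding L1 and green-badge grants K6 (A1).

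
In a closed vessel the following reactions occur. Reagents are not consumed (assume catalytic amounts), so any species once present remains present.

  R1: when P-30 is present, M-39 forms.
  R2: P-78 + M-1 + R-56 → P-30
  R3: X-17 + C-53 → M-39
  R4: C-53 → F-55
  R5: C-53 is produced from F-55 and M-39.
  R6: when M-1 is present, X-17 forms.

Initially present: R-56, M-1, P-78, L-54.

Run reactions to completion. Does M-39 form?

P-78, M-1, and R-56 present → P-30 forms (R2).
P-30 present → M-39 forms (R1).

Yes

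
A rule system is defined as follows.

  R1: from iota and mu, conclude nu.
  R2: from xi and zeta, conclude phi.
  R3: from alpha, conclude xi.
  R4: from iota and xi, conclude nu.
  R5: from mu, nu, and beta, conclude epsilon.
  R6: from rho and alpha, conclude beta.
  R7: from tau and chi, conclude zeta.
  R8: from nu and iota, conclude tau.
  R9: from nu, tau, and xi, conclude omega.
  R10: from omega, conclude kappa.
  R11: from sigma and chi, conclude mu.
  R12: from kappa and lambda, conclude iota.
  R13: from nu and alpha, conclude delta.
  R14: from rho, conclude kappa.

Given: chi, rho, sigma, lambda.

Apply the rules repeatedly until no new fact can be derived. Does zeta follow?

sigma and chi hold, so mu follows (R11).
From rho, R14 gives kappa.
From kappa and lambda, R12 gives iota.
From iota and mu, R1 gives nu.
nu and iota hold, so tau follows (R8).
From tau and chi, R7 gives zeta.

Yes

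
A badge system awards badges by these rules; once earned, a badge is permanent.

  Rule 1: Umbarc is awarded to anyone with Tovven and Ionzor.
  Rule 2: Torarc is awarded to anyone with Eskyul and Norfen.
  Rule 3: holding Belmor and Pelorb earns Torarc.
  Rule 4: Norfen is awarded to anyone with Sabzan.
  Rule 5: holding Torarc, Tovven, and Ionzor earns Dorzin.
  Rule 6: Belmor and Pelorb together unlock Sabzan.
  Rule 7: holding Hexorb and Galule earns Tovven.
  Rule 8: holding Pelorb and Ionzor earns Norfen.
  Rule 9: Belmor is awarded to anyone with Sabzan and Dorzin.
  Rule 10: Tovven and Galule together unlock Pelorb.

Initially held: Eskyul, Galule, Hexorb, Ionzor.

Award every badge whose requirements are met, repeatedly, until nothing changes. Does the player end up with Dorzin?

With Hexorb and Galule, Tovven is earned (Rule 7).
With Tovven and Galule, Pelorb is earned (Rule 10).
With Pelorb and Ionzor, Norfen is earned (Rule 8).
With Eskyul and Norfen, Torarc is earned (Rule 2).
With Torarc, Tovven, and Ionzor, Dorzin is earned (Rule 5).

Yes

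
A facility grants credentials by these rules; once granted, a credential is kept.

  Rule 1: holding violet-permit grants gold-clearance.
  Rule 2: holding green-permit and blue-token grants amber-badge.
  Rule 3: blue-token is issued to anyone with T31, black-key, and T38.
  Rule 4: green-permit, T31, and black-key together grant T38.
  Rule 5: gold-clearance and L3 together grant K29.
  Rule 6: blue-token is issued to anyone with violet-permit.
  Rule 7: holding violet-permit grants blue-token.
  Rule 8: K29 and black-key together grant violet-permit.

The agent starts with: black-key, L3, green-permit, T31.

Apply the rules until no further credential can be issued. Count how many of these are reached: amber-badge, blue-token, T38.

3

Holding green-permit, T31, and black-key grants T38 (Rule 4).
Holding T31, black-key, and T38 grants blue-token (Rule 3).
Holding green-permit and blue-token grants amber-badge (Rule 2).
amber-badge: reached.
blue-token: reached.
T38: reached.
All 3 are reached.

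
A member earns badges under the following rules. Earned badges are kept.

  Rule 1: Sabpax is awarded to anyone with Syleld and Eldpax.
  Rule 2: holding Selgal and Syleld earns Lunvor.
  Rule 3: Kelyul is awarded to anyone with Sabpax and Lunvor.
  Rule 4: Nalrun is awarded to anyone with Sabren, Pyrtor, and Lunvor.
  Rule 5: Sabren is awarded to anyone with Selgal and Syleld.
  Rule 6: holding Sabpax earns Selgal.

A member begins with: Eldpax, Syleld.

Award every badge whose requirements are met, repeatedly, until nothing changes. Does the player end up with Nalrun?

No

Nalrun would need Sabren, Pyrtor, and Lunvor (Rule 4), but Pyrtor is never earned.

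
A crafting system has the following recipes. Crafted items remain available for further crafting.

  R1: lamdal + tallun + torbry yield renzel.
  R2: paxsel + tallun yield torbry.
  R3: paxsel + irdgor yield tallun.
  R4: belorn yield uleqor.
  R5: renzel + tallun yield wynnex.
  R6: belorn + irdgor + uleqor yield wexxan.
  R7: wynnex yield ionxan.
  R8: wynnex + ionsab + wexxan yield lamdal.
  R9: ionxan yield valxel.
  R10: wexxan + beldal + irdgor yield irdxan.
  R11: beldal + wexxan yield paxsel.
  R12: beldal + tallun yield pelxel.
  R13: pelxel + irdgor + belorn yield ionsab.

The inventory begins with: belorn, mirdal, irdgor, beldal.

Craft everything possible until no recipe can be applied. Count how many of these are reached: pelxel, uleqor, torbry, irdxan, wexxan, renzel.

belorn → uleqor (R4).
belorn + irdgor + uleqor → wexxan (R6).
Using R10, wexxan, beldal, and irdgor make irdxan.
beldal + wexxan → paxsel (R11).
Using R3, paxsel and irdgor make tallun.
beldal + tallun → pelxel (R12).
Using R2, paxsel and tallun make torbry.
pelxel: reached.
uleqor: reached.
torbry: reached.
irdxan: reached.
wexxan: reached.
renzel would need lamdal, tallun, and torbry (R1), but lamdal is never obtained.
Reached: pelxel, uleqor, torbry, irdxan, and wexxan — 5 of the 6.

5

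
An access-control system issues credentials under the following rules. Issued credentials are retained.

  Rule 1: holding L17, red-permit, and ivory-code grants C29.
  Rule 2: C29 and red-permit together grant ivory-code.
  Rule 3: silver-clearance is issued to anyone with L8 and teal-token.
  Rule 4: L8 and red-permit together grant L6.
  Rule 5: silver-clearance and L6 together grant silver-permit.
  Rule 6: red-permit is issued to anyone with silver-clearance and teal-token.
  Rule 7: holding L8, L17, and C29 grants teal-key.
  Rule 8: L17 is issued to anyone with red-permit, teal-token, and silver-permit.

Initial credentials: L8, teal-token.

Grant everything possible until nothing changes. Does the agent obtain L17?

Holding L8 and teal-token grants silver-clearance (Rule 3).
Holding silver-clearance and teal-token grants red-permit (Rule 6).
Holding L8 and red-permit grants L6 (Rule 4).
Holding silver-clearance and L6 grants silver-permit (Rule 5).
Holding red-permit, teal-token, and silver-permit grants L17 (Rule 8).

Yes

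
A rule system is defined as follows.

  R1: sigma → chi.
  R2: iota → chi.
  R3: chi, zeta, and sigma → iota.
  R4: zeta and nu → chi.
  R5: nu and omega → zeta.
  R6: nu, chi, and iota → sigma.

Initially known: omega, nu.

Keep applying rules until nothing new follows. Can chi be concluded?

From nu and omega, R5 gives zeta.
From zeta and nu, R4 gives chi.

Yes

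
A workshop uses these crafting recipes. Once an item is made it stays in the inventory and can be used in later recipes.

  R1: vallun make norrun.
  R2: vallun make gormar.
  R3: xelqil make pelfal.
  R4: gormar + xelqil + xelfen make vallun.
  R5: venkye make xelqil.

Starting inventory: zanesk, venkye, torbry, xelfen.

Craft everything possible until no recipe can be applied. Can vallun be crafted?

No

vallun would need gormar, xelqil, and xelfen (R4), but gormar is never obtained.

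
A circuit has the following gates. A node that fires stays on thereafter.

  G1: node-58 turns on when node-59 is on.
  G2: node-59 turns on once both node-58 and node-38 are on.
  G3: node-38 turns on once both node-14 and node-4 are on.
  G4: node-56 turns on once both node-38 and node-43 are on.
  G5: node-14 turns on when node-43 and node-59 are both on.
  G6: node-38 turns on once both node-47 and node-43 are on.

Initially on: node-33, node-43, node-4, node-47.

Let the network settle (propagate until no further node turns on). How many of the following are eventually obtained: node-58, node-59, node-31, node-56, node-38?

2

G6: node-47 and node-43 on → node-38 on.
G4: node-38 and node-43 on → node-56 on.
node-58 would need node-59 (G1), but node-59 never turns on.
node-59 would need node-58 and node-38 (G2), but node-58 never turns on.
No rule produces node-31, and it is not given.
node-56: reached.
node-38: reached.
Reached: node-56 and node-38 — 2 of the 5.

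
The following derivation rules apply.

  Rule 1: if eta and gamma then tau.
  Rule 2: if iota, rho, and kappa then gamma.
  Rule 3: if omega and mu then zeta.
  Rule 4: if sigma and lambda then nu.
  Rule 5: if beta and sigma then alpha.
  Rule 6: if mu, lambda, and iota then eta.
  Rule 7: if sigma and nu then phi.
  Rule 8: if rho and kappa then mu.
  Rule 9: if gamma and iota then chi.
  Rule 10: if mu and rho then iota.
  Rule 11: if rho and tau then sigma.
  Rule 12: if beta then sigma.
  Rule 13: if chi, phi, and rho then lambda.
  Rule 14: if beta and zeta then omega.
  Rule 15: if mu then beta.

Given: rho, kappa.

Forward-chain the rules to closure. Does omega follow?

omega would need beta and zeta (Rule 14), but zeta is never established.

No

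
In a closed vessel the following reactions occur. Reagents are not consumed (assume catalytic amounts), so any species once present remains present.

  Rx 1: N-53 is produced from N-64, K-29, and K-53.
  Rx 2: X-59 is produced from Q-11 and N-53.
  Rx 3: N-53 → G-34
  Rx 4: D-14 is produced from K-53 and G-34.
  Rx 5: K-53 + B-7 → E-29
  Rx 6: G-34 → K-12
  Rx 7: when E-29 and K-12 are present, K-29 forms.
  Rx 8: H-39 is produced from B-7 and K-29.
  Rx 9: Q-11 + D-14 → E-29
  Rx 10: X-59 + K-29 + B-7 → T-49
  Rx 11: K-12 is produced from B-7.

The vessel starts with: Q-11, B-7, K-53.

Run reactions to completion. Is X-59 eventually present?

No

X-59 would need Q-11 and N-53 (Rx 2), but N-53 never forms.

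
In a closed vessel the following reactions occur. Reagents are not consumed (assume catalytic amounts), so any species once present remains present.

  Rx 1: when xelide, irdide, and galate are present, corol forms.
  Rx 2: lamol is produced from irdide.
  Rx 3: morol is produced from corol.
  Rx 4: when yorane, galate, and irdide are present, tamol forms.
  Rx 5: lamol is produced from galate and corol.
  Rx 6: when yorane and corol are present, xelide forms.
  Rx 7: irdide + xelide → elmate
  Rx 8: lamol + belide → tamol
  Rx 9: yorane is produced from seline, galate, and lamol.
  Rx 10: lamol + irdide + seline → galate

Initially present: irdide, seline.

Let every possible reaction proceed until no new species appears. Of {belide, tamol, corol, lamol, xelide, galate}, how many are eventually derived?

3

irdide present → lamol forms (Rx 2).
lamol, irdide, and seline present → galate forms (Rx 10).
seline, galate, and lamol present → yorane forms (Rx 9).
yorane, galate, and irdide present → tamol forms (Rx 4).
No rule produces belide, and it is not given.
tamol: reached.
corol would need xelide, irdide, and galate (Rx 1), but xelide never forms.
lamol: reached.
xelide would need yorane and corol (Rx 6), but corol never forms.
galate: reached.
Reached: tamol, lamol, and galate — 3 of the 6.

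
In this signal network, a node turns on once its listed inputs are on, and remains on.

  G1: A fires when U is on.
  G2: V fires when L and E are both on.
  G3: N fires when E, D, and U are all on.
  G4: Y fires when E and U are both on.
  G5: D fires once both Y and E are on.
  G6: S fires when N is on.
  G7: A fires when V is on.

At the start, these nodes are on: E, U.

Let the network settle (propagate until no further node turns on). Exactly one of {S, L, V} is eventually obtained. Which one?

S

G4: E and U on → Y on.
Y and E are on, so D fires (G5).
G3: E, D, and U on → N on.
G6: N on → S on.
V would need L and E (G2), but L never turns on. No rule produces L, and it is not given.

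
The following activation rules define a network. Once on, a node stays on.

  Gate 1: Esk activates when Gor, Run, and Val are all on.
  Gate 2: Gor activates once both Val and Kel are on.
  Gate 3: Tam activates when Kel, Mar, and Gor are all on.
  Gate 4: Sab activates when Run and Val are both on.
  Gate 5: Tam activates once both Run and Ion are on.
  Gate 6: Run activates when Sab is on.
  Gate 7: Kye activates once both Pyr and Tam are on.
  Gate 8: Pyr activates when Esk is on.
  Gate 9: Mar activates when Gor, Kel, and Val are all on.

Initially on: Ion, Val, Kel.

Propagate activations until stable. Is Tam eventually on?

Val and Kel are on, so Gor activates (Gate 2).
Gor, Kel, and Val are on, so Mar activates (Gate 9).
Kel, Mar, and Gor are on, so Tam activates (Gate 3).

Yes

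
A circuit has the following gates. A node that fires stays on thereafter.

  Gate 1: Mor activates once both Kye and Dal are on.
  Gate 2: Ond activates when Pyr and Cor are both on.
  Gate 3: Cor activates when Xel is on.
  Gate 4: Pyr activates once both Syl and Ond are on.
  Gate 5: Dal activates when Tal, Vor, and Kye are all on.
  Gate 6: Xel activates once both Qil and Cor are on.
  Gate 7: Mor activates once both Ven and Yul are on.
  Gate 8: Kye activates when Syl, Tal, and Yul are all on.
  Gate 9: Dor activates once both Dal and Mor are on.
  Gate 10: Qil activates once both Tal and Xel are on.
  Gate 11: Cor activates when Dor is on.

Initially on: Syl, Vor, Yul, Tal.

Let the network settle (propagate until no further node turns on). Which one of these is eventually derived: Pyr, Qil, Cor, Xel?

Cor

Gate 8: Syl, Tal, and Yul on → Kye on.
Tal, Vor, and Kye are on, so Dal activates (Gate 5).
Kye and Dal are on, so Mor activates (Gate 1).
Gate 9: Dal and Mor on → Dor on.
Gate 11: Dor on → Cor on.
Qil would need Tal and Xel (Gate 10), but Xel never turns on. Xel would need Qil and Cor (Gate 6), but Qil never turns on. Pyr would need Syl and Ond (Gate 4), but Ond never turns on.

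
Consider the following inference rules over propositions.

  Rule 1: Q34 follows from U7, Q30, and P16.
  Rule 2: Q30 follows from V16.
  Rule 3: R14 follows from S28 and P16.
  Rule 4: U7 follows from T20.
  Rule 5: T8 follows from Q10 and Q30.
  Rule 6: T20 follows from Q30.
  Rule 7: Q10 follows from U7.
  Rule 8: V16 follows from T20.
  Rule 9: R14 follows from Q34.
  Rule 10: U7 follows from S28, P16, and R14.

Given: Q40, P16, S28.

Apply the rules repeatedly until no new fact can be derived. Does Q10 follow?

From S28 and P16, Rule 3 gives R14.
From S28, P16, and R14, Rule 10 gives U7.
U7 holds, so Q10 follows (Rule 7).

Yes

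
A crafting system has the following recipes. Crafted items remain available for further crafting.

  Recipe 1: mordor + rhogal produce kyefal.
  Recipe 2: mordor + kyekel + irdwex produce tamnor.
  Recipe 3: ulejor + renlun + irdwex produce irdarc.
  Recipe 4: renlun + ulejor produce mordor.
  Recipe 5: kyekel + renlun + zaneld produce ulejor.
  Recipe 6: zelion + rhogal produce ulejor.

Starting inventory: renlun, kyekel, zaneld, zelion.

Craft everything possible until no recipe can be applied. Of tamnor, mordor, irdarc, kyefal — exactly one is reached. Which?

Using Recipe 5, kyekel, renlun, and zaneld make ulejor.
Using Recipe 4, renlun and ulejor make mordor.
tamnor would need mordor, kyekel, and irdwex (Recipe 2), but irdwex is never obtained. kyefal would need mordor and rhogal (Recipe 1), but rhogal is never obtained. irdarc would need ulejor, renlun, and irdwex (Recipe 3), but irdwex is never obtained.

mordor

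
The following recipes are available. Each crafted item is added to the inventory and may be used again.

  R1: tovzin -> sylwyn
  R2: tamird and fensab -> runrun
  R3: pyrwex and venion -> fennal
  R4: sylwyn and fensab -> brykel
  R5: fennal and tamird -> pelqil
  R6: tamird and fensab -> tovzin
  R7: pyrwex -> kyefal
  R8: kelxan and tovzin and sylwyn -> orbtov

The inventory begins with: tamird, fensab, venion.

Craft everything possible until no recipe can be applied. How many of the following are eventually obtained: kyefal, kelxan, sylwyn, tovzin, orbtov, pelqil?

2

Using R6, tamird and fensab make tovzin.
tovzin -> sylwyn (R1).
kyefal would need pyrwex (R7), but pyrwex is never obtained.
No rule produces kelxan, and it is not given.
sylwyn: reached.
tovzin: reached.
orbtov would need kelxan, tovzin, and sylwyn (R8), but kelxan is never obtained.
pelqil would need fennal and tamird (R5), but fennal is never obtained.
Reached: sylwyn and tovzin — 2 of the 6.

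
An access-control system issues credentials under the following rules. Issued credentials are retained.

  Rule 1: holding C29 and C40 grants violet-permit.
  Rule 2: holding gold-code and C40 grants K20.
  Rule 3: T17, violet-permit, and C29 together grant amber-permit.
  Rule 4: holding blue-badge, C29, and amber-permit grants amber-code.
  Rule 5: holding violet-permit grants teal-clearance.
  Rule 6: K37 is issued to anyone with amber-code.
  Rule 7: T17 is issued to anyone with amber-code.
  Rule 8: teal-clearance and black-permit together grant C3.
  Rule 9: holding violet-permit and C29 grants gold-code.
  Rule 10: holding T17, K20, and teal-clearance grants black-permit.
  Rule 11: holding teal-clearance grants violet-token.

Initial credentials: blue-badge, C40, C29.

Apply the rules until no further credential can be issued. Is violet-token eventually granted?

Holding C29 and C40 grants violet-permit (Rule 1).
Holding violet-permit grants teal-clearance (Rule 5).
Holding teal-clearance grants violet-token (Rule 11).

Yes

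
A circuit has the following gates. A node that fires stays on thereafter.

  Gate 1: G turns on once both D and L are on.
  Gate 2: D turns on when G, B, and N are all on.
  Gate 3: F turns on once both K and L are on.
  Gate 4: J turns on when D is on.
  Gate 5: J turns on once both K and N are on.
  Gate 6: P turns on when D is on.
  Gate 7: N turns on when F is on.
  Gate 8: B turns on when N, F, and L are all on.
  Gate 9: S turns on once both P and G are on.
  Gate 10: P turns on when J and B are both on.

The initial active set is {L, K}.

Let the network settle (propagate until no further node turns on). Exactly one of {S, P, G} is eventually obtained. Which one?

P

K and L are on, so F turns on (Gate 3).
Gate 7: F on → N on.
Gate 8: N, F, and L on → B on.
Gate 5: K and N on → J on.
J and B are on, so P turns on (Gate 10).
S would need P and G (Gate 9), but G never turns on. G would need D and L (Gate 1), but D never turns on.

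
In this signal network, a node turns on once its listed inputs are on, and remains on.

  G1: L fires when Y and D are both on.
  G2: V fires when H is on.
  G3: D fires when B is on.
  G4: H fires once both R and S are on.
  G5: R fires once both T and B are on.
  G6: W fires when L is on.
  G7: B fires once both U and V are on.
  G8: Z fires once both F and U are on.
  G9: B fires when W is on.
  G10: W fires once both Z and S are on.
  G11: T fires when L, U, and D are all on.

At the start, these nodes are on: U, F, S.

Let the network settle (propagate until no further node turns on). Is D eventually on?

Yes

F and U are on, so Z fires (G8).
G10: Z and S on → W on.
W is on, so B fires (G9).
B is on, so D fires (G3).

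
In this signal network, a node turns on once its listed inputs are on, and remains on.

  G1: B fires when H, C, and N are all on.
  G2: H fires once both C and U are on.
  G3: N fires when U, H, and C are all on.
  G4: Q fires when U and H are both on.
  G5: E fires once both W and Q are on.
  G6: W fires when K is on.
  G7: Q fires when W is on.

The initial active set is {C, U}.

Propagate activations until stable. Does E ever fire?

E would need W and Q (G5), but W never turns on.

No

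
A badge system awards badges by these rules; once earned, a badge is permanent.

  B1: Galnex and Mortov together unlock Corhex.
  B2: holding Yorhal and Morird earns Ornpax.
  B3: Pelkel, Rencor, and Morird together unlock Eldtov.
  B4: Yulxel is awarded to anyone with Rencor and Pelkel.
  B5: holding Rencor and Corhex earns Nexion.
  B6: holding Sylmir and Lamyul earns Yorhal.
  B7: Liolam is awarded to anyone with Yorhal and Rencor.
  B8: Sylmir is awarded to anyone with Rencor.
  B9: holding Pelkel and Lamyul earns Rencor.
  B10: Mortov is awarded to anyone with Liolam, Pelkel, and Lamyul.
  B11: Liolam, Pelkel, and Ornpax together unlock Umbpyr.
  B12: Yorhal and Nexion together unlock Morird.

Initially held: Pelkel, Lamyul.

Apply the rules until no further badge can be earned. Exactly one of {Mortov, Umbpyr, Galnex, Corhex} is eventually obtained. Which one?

With Pelkel and Lamyul, Rencor is earned (B9).
With Rencor, Sylmir is earned (B8).
With Sylmir and Lamyul, Yorhal is earned (B6).
With Yorhal and Rencor, Liolam is earned (B7).
With Liolam, Pelkel, and Lamyul, Mortov is earned (B10).
Corhex would need Galnex and Mortov (B1), but Galnex is never earned. Umbpyr would need Liolam, Pelkel, and Ornpax (B11), but Ornpax is never earned. No rule produces Galnex, and it is not given.

Mortov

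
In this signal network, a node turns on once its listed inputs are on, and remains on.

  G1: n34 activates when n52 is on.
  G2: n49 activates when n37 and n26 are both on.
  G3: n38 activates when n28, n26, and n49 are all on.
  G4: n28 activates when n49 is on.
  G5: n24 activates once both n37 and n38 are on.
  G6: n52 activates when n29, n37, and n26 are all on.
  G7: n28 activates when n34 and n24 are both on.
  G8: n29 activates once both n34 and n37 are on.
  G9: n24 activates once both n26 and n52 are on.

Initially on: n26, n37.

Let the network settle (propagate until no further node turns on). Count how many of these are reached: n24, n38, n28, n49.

n37 and n26 are on, so n49 activates (G2).
n49 is on, so n28 activates (G4).
G3: n28, n26, and n49 on → n38 on.
n37 and n38 are on, so n24 activates (G5).
n24: reached.
n38: reached.
n28: reached.
n49: reached.
All 4 are reached.

4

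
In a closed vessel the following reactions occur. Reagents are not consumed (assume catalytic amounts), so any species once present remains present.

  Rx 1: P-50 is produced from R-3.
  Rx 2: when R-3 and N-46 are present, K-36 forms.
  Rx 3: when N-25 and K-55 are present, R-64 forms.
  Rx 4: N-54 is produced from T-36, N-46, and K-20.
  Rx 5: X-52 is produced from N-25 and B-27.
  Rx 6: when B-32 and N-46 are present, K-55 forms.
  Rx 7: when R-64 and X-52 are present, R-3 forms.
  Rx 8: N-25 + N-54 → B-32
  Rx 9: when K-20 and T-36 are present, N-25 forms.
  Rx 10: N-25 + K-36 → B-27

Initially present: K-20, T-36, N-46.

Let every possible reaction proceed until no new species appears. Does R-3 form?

R-3 would need R-64 and X-52 (Rx 7), but X-52 never forms.

No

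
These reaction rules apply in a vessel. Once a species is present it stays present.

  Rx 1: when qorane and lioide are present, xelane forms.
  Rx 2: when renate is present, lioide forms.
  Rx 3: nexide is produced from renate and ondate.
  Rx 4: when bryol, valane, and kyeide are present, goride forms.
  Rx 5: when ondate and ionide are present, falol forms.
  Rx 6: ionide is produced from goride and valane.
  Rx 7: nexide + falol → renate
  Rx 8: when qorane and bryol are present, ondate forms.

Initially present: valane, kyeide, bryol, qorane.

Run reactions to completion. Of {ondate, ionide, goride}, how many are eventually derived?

qorane and bryol present → ondate forms (Rx 8).
bryol, valane, and kyeide present → goride forms (Rx 4).
goride and valane present → ionide forms (Rx 6).
ondate: reached.
ionide: reached.
goride: reached.
All 3 are reached.

3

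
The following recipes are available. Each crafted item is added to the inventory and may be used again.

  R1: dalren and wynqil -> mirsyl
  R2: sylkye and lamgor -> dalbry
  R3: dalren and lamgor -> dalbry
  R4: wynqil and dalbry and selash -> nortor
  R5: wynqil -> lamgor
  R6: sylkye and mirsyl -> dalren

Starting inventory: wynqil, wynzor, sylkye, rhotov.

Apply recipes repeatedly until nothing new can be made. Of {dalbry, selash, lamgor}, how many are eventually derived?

wynqil -> lamgor (R5).
Using R2, sylkye and lamgor make dalbry.
dalbry: reached.
No rule produces selash, and it is not given.
lamgor: reached.
Reached: dalbry and lamgor — 2 of the 3.

2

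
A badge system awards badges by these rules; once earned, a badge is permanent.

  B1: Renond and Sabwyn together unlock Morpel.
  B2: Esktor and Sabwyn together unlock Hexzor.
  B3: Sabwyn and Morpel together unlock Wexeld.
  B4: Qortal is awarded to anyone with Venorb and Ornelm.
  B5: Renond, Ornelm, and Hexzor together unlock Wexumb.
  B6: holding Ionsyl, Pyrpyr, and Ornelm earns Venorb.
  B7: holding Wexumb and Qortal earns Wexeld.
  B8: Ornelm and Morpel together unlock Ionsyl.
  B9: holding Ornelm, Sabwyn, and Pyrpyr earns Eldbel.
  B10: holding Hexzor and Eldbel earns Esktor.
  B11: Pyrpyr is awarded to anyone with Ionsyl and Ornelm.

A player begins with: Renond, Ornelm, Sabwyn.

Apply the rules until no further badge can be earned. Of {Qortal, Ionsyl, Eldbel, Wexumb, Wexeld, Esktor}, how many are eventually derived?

4

With Renond and Sabwyn, Morpel is earned (B1).
With Sabwyn and Morpel, Wexeld is earned (B3).
With Ornelm and Morpel, Ionsyl is earned (B8).
With Ionsyl and Ornelm, Pyrpyr is earned (B11).
With Ornelm, Sabwyn, and Pyrpyr, Eldbel is earned (B9).
With Ionsyl, Pyrpyr, and Ornelm, Venorb is earned (B6).
With Venorb and Ornelm, Qortal is earned (B4).
Qortal: reached.
Ionsyl: reached.
Eldbel: reached.
Wexumb would need Renond, Ornelm, and Hexzor (B5), but Hexzor is never earned.
Wexeld: reached.
Esktor would need Hexzor and Eldbel (B10), but Hexzor is never earned.
Reached: Qortal, Ionsyl, Eldbel, and Wexeld — 4 of the 6.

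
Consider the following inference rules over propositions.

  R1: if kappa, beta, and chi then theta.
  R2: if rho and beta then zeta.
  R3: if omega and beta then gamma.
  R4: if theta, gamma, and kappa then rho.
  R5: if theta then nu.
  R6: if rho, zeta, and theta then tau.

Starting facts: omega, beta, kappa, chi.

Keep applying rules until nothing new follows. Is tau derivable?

kappa, beta, and chi hold, so theta follows (R1).
From omega and beta, R3 gives gamma.
From theta, gamma, and kappa, R4 gives rho.
From rho and beta, R2 gives zeta.
From rho, zeta, and theta, R6 gives tau.

Yes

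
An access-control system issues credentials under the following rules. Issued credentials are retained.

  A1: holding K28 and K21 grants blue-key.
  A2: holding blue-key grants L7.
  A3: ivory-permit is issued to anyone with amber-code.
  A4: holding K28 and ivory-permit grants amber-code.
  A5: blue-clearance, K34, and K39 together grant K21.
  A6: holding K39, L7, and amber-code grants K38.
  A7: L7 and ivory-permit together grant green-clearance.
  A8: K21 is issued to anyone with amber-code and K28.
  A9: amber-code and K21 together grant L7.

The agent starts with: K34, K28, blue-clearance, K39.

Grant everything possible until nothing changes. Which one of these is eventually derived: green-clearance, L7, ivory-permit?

L7

Holding blue-clearance, K34, and K39 grants K21 (A5).
Holding K28 and K21 grants blue-key (A1).
Holding blue-key grants L7 (A2).
ivory-permit would need amber-code (A3), but amber-code is never granted. green-clearance would need L7 and ivory-permit (A7), but ivory-permit is never granted.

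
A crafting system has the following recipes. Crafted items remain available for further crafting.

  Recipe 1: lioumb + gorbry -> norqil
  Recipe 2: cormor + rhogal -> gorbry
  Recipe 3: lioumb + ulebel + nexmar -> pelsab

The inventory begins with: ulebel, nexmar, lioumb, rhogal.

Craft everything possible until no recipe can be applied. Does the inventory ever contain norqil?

norqil would need lioumb and gorbry (Recipe 1), but gorbry is never obtained.

No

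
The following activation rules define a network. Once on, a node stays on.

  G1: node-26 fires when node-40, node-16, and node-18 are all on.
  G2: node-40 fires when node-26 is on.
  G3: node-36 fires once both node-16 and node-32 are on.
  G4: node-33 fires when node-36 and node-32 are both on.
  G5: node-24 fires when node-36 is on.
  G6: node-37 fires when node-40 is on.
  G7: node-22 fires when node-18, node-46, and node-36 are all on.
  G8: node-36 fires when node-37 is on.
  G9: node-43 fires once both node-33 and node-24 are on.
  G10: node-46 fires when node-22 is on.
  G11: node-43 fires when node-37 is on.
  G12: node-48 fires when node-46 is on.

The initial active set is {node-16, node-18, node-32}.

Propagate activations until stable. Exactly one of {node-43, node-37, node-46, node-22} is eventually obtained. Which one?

node-43

G3: node-16 and node-32 on → node-36 on.
node-36 is on, so node-24 fires (G5).
G4: node-36 and node-32 on → node-33 on.
node-33 and node-24 are on, so node-43 fires (G9).
node-46 would need node-22 (G10), but node-22 never turns on. node-37 would need node-40 (G6), but node-40 never turns on. node-22 would need node-18, node-46, and node-36 (G7), but node-46 never turns on.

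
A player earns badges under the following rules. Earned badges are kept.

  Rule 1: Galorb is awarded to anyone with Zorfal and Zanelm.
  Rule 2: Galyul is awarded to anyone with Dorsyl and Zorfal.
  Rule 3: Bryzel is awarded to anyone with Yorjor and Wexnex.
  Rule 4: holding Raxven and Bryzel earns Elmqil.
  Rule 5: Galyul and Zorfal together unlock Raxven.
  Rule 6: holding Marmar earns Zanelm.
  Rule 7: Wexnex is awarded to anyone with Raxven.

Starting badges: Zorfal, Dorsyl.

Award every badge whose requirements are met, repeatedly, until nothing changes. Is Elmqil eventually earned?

No

Elmqil would need Raxven and Bryzel (Rule 4), but Bryzel is never earned.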